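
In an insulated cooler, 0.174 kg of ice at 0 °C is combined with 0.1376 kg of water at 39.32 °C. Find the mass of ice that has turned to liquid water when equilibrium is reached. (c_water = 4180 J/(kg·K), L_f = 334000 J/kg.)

Water can give up m c ΔT = 0.1376·4180·39.32 = 22616 J before reaching 0 °C.
Melting all 0.174 kg of ice would need 0.174·334000 = 58116 J.
22616 J < 58116 J, so only part of the ice melts and the system sits at 0 °C.
m_melted·334000 = 22616  ⇒  m_melted ≈ 0.06771 kg.

m_melted ≈ 0.0677 kg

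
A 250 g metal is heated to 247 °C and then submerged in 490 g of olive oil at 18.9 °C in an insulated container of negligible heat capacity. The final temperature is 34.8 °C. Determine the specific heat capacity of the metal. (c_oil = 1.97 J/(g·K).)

m_s c (T_s − T_f) = m_oil c_oil (T_f − T_0):
250×c×(247 − 34.8) = 490×1.97×(34.8 − 18.9)
53050 c = 15348  ⇒  c ≈ 0.2893 J/(g·K)

c ≈ 0.289 J/(g·K)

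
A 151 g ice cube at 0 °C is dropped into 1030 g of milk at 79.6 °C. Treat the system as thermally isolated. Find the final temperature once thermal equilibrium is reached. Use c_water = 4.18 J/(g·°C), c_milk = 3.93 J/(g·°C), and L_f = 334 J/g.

T_f ≈ 58.1 °C

Conservation of energy gives ΣQ = 0:
latent heat to melt: 151×334 = 50434; meltwater 0→T: 151×4.18×T = 631.18 T; milk: 4047.9(T − 79.6)
4679.1 T = 322213 − 50434 = 271779
T ≈ 58.08 °C — above 0 °C, consistent with complete melting.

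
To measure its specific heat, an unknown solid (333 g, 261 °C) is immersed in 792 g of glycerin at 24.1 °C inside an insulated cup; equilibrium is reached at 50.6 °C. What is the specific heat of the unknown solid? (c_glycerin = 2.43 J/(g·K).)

Setting the total heat transfer to zero:
333·c·(50.6 − 261) + 792·2.43·(50.6 − 24.1) = 0
-70063 c = -51001
c = -51001/-70063 ≈ 0.7279 J/(g·K)

c ≈ 0.728 J/(g·K)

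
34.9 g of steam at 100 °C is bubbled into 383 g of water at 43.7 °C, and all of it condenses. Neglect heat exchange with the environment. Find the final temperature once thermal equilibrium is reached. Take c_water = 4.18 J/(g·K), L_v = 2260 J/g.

T_f ≈ 93.6 °C

Sum of m c ΔT and latent-heat terms is zero:
latent heat released on condensation: 34.9·2260 = 78874; condensate cools 100→T: 34.9·4.18·(T − 100) = 145.88(T − 100); original water: 1600.9(T − 43.7)
1746.8 T = 78874 + 14588 + 69961 = 163423
T ≈ 93.55 °C, under the boiling point, so the assumption holds.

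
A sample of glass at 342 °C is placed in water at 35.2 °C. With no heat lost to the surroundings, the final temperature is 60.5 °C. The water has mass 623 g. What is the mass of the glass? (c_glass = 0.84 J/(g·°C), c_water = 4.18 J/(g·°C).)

|Q_glass| = |Q_water|:
m·0.84·(342 − 60.5) = 623·4.18·(60.5 − 35.2)
236.46 m = 65885  ⇒  m ≈ 278.6 g

m ≈ 279 g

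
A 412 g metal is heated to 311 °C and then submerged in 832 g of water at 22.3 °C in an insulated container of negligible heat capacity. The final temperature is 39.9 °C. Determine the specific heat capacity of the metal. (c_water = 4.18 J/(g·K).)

Heat gained plus heat lost sum to zero:
412×c×(39.9 − 311) + 832×4.18×(39.9 − 22.3) = 0
-111693 c = -61209
c = -61209/-111693 ≈ 0.548 J/(g·K)

c ≈ 0.548 J/(g·K)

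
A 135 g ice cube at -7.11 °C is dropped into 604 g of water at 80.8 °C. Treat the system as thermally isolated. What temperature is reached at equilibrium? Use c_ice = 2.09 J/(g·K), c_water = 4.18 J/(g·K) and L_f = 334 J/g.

T_f ≈ 50.8 °C

Sum of m c ΔT and latent-heat terms is zero:
ice -7.11→0 °C: 135·2.09·7.11 = 2006.1; latent heat to melt: 135·334 = 45090; warm the meltwater: 564.3 T; water cools: 604·4.18·(T − 80.8) = 2524.7(T − 80.8)
3089 T = 203997 − 47096 = 156901
T ≈ 50.79 °C (positive, so assuming full melt was valid).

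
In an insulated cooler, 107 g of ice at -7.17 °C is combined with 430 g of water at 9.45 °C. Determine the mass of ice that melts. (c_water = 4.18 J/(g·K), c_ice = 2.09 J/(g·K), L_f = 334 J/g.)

m_melted ≈ 46.1 g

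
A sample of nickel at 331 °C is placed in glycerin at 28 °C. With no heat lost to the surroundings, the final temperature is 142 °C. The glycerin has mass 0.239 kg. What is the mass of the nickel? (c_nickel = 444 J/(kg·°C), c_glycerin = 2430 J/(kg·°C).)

Energy conservation, ΣQ = 0:
m×444×(142 − 331) + 0.239×2430×(142 − 28) = 0
-83916 m = -66208
m = -66208/-83916 ≈ 0.789 kg

m ≈ 0.789 kg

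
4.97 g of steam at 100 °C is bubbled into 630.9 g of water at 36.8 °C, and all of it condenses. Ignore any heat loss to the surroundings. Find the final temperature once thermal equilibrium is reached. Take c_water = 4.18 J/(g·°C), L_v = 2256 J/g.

T_f ≈ 41.5 °C

Energy conservation, ΣQ = 0:
steam→water at 100 °C releases m L_v = 4.97×2256 = 11212
  condensed water 100 °C→T: 20.77(T − 100)
  original water: 2637.2(T − 36.8)
2657.9 T = 11212 + 2077.5 + 97048 = 110337
T ≈ 41.51 °C, under the boiling point, so the assumption holds.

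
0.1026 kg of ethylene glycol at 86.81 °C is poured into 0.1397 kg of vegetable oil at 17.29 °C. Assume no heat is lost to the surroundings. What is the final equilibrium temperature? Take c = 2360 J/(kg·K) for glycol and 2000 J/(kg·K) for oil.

T_f ≈ 49.6 °C

Let T be the final temperature. ΣQ_i = 0:
0.1026·2360·(T − 86.81) + 0.1397·2000·(T − 17.29) = 0
242.14(T − 86.81) + 279.4(T − 17.29) = 0
521.54 T = 25851
T ≈ 49.57 °C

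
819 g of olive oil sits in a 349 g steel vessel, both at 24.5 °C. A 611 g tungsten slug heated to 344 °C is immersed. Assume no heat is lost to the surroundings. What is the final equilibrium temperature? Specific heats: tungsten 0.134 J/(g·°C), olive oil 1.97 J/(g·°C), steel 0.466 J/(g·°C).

T_f ≈ 38.6 °C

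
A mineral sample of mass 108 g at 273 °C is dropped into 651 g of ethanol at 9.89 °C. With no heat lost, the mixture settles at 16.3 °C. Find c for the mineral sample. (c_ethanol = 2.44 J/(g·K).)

m_s c (T_s − T_f) = m_ethanol c_ethanol (T_f − T_0):
108·c·(273 − 16.3) = 651·2.44·(16.3 − 9.89)
27724 c = 10182  ⇒  c ≈ 0.3673 J/(g·K)

c ≈ 0.367 J/(g·K)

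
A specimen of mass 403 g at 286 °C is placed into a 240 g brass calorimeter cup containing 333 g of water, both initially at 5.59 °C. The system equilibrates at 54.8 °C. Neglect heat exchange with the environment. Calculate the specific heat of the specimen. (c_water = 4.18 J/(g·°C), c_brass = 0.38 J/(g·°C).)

Let T be the final temperature. ΣQ_i = 0:
403×c×(54.8 − 286) + 333×4.18×(54.8 − 5.59) + 240×0.38×(54.8 − 5.59) = 0
-93174 c = -72985
c = -72985/-93174 ≈ 0.7833 J/(g·°C)

c ≈ 0.783 J/(g·°C)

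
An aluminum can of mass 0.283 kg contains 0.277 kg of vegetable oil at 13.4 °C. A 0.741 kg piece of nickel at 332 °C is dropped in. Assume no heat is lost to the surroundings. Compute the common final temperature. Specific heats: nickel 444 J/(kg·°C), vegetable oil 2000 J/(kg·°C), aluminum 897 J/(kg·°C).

Taking heat into each body as positive, Σ m c ΔT = 0:
0.741·444·(T − 332) + 0.277·2000·(T − 13.4) + 0.283·897·(T − 13.4) = 0
(329 + 554 + 253.85) T = 329·332 + 554·13.4 + 253.85·13.4
T = 120055/1136.9 ≈ 105.60 °C

T_f ≈ 105.6 °C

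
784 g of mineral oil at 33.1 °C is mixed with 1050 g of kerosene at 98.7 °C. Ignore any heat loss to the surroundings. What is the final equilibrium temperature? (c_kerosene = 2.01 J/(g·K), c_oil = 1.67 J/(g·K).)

T_f ≈ 73.6 °C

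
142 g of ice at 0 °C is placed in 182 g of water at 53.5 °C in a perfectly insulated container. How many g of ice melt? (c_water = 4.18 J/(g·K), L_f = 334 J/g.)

m_melted ≈ 122 g

Heat available from the water dropping to 0 °C: 182×4.18×53.5 = 40701 J.
Fully melting the ice requires m_ice L_f = 142×334 = 47428 J.
That's not enough to melt it all — equilibrium is at 0 °C with ice remaining.
Mass melted = 40701/334 ≈ 121.9 g.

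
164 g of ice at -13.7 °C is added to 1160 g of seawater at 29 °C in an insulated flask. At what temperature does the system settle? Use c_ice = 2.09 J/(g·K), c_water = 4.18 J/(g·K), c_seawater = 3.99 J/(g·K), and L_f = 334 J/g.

Heat gained plus heat lost sum to zero:
warm ice to 0 °C: 164×2.09×(0 − (-13.7)) = 4695.8; latent heat to melt: 164×334 = 54776; warm the meltwater: 685.52 T; seawater cools: 1160×3.99×(T − 29) = 4628.4(T − 29)
5313.9 T = 134224 − 59472 = 74752
T ≈ 14.07 °C. Since T > 0 °C, the all-ice-melts assumption holds.

T_f ≈ 14.1 °C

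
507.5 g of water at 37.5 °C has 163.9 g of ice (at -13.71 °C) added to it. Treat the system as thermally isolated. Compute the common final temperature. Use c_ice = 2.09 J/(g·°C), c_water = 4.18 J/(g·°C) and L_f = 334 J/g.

T_f ≈ 7.2 °C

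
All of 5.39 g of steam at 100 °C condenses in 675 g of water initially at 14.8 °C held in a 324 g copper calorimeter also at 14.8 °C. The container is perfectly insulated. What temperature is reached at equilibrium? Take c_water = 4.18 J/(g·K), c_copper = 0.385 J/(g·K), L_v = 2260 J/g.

T_f ≈ 19.5 °C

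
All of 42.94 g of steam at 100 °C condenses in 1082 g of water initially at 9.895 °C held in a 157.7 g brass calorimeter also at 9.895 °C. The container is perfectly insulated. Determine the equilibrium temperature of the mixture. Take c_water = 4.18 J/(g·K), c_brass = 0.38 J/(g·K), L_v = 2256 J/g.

Let T be the final temperature. ΣQ_i = 0:
latent heat released on condensation: 42.94×2256 = 96873; condensate cools 100→T: 42.94×4.18×(T − 100) = 179.49(T − 100); original water: 4522.8(T − 9.895); brass cup: 157.7×0.38×(T − 9.895) = 59.93(T − 9.895)
4762.2 T = 96873 + 17949 + 45346 = 160167
T ≈ 33.63 °C, under the boiling point, so the assumption holds.

T_f ≈ 33.6 °C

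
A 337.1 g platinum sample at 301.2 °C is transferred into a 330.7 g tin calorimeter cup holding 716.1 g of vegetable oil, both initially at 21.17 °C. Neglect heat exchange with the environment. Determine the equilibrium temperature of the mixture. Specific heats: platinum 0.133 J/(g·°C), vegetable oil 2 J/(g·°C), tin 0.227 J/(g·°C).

T_f ≈ 29.3 °C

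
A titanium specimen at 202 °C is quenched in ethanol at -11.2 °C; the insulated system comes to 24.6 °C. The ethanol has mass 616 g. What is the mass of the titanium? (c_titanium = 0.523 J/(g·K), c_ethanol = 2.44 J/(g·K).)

m ≈ 580 g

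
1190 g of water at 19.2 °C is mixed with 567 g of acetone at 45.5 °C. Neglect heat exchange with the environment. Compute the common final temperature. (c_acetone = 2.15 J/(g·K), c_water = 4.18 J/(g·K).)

T_f ≈ 24.4 °C

Conservation of energy gives ΣQ = 0:
567×2.15×(T − 45.5) + 1190×4.18×(T − 19.2) = 0
1219(T − 45.5) + 4974.2(T − 19.2) = 0
6193.2 T = 150971
T = 150971/6193.2 ≈ 24.38 °C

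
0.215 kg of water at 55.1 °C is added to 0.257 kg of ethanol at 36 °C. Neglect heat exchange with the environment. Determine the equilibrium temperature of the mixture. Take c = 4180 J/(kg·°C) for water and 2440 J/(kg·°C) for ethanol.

T_f ≈ 47.3 °C

With ΣQ=0 the equilibrium temperature is the m·c-weighted mean:
T_f = (898.7*55.1 + 627.08*36) / (898.7 + 627.08)
    = 72093 / 1525.8 ≈ 47.25 °C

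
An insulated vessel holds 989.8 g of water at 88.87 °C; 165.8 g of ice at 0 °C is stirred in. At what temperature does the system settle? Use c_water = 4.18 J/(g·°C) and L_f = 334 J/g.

T_f ≈ 64.7 °C

Energy conservation, ΣQ = 0:
fusion: m_ice L_f = 165.8×334 = 55377; meltwater 0→T: 165.8×4.18×T = 693.04 T; water: 4137.4(T − 88.87)
4830.4 T = 367688 − 55377 = 312310
T ≈ 64.66 °C (positive, so assuming full melt was valid).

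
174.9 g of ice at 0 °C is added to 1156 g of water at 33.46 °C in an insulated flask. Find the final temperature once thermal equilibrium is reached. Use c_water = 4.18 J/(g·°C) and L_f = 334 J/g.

T_f ≈ 18.6 °C

Net heat exchanged in the isolated system is zero:
fusion: m_ice L_f = 174.9×334 = 58417; warm the meltwater: 731.08 T; water: 4832.1(T − 33.46)
5563.2 T = 161681 − 58417 = 103265
T ≈ 18.56 °C — above 0 °C, consistent with complete melting.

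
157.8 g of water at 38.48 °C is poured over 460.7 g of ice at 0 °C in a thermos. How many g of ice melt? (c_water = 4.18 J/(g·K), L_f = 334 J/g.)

Water can give up m c ΔT = 157.8×4.18×38.48 = 25382 J before reaching 0 °C.
Fully melting the ice requires m_ice L_f = 460.7×334 = 153874 J.
25382 J < 153874 J, so only part of the ice melts and the system sits at 0 °C.
m_melt = 25382 / L_f = 75.99 g.

m_melted ≈ 76 g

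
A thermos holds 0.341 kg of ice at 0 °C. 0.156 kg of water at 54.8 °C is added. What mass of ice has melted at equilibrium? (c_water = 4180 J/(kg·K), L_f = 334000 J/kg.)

m_melted ≈ 0.107 kg

Water can give up m c ΔT = 0.156·4180·54.8 = 35734 J before reaching 0 °C.
Fully melting the ice requires m_ice L_f = 0.341·334000 = 113894 J.
That's not enough to melt it all — equilibrium is at 0 °C with ice remaining.
Mass melted = 35734/334000 ≈ 0.107 kg.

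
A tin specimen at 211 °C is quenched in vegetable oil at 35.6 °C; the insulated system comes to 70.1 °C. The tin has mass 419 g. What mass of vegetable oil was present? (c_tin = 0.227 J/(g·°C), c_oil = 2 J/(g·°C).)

Heat gained plus heat lost sum to zero:
419×0.227×(70.1 − 211) + m×2×(70.1 − 35.6) = 0
69 m = 13401
m = 13401/69 ≈ 194.2 g

m ≈ 194 g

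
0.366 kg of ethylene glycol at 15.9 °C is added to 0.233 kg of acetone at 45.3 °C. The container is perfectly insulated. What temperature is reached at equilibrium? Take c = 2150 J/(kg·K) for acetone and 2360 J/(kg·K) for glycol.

T_f ≈ 26.7 °C

Heat lost by the acetone equals heat gained by the glycol:
0.233·2150·(45.3 − T) = 0.366·2360·(T − 15.9)
500.95(45.3 − T) = 863.76(T − 15.9)
1364.7 T = 36427  ⇒  T ≈ 26.69 °C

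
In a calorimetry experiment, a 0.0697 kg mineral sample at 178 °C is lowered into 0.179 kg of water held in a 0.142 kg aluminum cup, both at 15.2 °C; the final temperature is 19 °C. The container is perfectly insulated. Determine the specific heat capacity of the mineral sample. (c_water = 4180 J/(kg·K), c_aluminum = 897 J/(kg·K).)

c ≈ 300 J/(kg·K)

Heat gained plus heat lost sum to zero:
0.0697·c·(19 − 178) + 0.179·4180·(19 − 15.2) + 0.142·897·(19 − 15.2) = 0
-11.08 c = -3327.3
c = -3327.3/-11.08 ≈ 300.2 J/(kg·K)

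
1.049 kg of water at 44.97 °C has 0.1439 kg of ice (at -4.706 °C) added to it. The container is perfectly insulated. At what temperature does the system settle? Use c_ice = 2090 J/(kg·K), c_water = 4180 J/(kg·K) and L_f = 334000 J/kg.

T_f ≈ 29.6 °C

Sum of m c ΔT and latent-heat terms is zero:
ice -4.706→0 °C: 0.1439×2090×4.706 = 1415.3
  fusion: m_ice L_f = 0.1439×334000 = 48063
  warm the meltwater: 601.5 T
  water: 4384.8(T − 44.97)
4986.3 T = 197185 − 49478 = 147707
T ≈ 29.62 °C (positive, so assuming full melt was valid).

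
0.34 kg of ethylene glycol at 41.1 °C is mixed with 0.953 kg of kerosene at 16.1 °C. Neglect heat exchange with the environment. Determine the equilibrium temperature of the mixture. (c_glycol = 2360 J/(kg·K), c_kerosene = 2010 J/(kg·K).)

T_f ≈ 23.5 °C

Net heat exchanged in the isolated system is zero:
0.34*2360*(T − 41.1) + 0.953*2010*(T − 16.1) = 0
2717.9 T = 63819
T = 63819/2717.9 ≈ 23.48 °C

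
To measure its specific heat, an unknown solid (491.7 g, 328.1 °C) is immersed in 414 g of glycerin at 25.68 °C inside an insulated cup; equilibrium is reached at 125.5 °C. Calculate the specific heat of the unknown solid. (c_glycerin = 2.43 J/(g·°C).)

Net heat exchanged in the isolated system is zero:
491.7·c·(125.5 − 328.1) + 414·2.43·(125.5 − 25.68) = 0
-99618 c = -100421
c = -100421/-99618 ≈ 1.008 J/(g·°C)

c ≈ 1.01 J/(g·°C)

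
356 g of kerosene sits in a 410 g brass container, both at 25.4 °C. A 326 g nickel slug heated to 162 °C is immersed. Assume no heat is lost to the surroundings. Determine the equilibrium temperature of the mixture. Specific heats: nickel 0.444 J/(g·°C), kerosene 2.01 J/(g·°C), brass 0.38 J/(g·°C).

With ΣQ=0 the equilibrium temperature is the m·c-weighted mean:
T_f = (144.74×162 + 715.56×25.4 + 155.8×25.4) / (144.74 + 715.56 + 155.8)
    = 45581 / 1016.1 ≈ 44.86 °C

T_f ≈ 44.9 °C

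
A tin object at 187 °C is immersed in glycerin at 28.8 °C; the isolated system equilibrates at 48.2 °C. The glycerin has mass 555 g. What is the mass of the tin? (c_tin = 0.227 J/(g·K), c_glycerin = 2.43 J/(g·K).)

m ≈ 830 g

Heat gained plus heat lost sum to zero:
m·0.227·(48.2 − 187) + 555·2.43·(48.2 − 28.8) = 0
-31.51 m = -26164
m = -26164/-31.51 ≈ 830.4 g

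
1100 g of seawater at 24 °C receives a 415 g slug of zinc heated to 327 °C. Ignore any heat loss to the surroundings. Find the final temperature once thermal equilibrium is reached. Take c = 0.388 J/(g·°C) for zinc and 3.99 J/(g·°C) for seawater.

With ΣQ=0 the equilibrium temperature is the m·c-weighted mean:
T_f = (161.02·327 + 4389·24) / (161.02 + 4389)
    = 157990 / 4550 ≈ 34.72 °C

T_f ≈ 34.7 °C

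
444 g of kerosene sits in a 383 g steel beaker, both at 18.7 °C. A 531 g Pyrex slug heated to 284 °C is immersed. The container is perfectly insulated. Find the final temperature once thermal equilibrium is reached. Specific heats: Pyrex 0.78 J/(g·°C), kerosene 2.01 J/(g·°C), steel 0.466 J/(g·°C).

Conservation of energy gives ΣQ = 0:
531·0.78·(T − 284) + 444·2.01·(T − 18.7) + 383·0.466·(T − 18.7) = 0
414.18(T − 284) + 892.44(T − 18.7) + 178.48(T − 18.7) = 0
1485.1 T = 137653
T ≈ 92.69 °C

T_f ≈ 92.7 °C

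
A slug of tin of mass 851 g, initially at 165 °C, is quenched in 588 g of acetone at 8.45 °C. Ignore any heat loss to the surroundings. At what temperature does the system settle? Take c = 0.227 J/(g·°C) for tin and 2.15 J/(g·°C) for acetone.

T_f ≈ 29.2 °C

T_f is the heat-capacity-weighted average of the initial temperatures:
T_f = (193.18×165 + 1264.2×8.45) / (193.18 + 1264.2)
    = 42557 / 1457.4 ≈ 29.20 °C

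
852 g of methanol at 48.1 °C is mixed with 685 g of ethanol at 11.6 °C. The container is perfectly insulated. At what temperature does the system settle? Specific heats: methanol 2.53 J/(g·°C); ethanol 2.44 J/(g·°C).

T_f ≈ 32.2 °C

Heat gained plus heat lost sum to zero:
852·2.53·(T − 48.1) + 685·2.44·(T − 11.6) = 0
(2155.6 + 1671.4) T = 2155.6·48.1 + 1671.4·11.6
T ≈ 32.16 °C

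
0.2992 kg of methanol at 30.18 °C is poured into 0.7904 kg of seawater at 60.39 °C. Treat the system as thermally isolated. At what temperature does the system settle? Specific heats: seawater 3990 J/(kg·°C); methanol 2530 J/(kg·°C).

T_f = Σ m_i c_i T_i / Σ m_i c_i:
T_f = (3153.7·60.39 + 756.98·30.18) / (3153.7 + 756.98)
    = 213297 / 3910.7 ≈ 54.54 °C

T_f ≈ 54.5 °C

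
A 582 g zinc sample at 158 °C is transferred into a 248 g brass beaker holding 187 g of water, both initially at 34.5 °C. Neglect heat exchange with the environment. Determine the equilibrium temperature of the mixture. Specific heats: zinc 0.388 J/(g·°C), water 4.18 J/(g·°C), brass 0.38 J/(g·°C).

Setting the total heat transfer to zero:
582×0.388×(T − 158) + 187×4.18×(T − 34.5) + 248×0.38×(T − 34.5) = 0
225.82(T − 158) + 781.66(T − 34.5) + 94.24(T − 34.5) = 0
(225.82 + 781.66 + 94.24) T = 225.82×158 + 781.66×34.5 + 94.24×34.5
T ≈ 59.81 °C

T_f ≈ 59.8 °C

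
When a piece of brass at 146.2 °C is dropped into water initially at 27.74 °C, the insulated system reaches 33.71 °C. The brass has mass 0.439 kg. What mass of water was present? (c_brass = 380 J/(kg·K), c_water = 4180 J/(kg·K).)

m ≈ 0.752 kg

|Q_brass| = |Q_water|:
0.439·380·(146.2 − 33.71) = m·4180·(33.71 − 27.74)
24955 m = 18766  ⇒  m ≈ 0.752 kg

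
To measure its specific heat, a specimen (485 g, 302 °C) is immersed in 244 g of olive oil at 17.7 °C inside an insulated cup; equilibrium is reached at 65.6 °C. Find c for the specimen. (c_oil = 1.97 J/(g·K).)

Setting the total heat transfer to zero:
485×c×(65.6 − 302) + 244×1.97×(65.6 − 17.7) = 0
-114654 c = -23025
c = -23025/-114654 ≈ 0.2008 J/(g·K)

c ≈ 0.201 J/(g·K)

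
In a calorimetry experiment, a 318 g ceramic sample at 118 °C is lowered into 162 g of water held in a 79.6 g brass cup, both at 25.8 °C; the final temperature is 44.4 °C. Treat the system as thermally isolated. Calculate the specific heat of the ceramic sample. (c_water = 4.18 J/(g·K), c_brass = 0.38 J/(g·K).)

Heat gained plus heat lost sum to zero:
318·c·(44.4 − 118) + 162·4.18·(44.4 − 25.8) + 79.6·0.38·(44.4 − 25.8) = 0
-23405 c = -13158
c = -13158/-23405 ≈ 0.5622 J/(g·K)

c ≈ 0.562 J/(g·K)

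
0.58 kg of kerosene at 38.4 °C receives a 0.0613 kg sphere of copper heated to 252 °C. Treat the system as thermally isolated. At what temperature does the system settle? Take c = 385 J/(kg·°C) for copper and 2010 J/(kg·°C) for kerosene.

Let T be the final temperature. ΣQ_i = 0:
0.0613×385×(T − 252) + 0.58×2010×(T − 38.4) = 0
23.6(T − 252) + 1165.8(T − 38.4) = 0
1189.4 T = 50714
T = 50714/1189.4 ≈ 42.64 °C

T_f ≈ 42.6 °C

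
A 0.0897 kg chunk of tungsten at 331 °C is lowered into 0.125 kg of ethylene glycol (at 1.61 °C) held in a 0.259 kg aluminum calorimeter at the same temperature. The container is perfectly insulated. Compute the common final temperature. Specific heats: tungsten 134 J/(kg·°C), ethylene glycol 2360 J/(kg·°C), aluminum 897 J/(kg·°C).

T_f ≈ 9.0 °C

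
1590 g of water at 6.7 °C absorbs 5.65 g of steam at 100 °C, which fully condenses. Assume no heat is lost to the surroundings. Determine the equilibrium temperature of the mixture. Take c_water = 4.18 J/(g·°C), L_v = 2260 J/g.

T_f ≈ 8.9 °C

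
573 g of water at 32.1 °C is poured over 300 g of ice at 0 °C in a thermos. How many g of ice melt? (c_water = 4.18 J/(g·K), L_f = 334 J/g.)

m_melted ≈ 230 g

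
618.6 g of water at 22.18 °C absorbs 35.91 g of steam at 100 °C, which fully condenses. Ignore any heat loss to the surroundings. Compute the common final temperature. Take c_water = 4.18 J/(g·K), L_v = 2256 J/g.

T_f ≈ 56.1 °C

Net heat exchanged in the isolated system is zero:
condense steam: −35.91·2256 = −81013; condensed water 100 °C→T: 150.1(T − 100); water warms: 618.6·4.18·(T − 22.18) = 2585.7(T − 22.18)
2735.9 T = 81013 + 15010 + 57352 = 153375
T ≈ 56.06 °C — below 100 °C, confirming all the steam condensed.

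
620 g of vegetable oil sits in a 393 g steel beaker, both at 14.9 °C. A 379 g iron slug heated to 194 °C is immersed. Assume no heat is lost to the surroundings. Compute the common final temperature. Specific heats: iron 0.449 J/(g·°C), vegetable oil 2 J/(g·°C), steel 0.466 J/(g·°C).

T_f ≈ 34.0 °C

Net heat exchanged in the isolated system is zero:
379*0.449*(T − 194) + 620*2*(T − 14.9) + 393*0.466*(T − 14.9) = 0
1593.3 T = 54218
T = 54218/1593.3 ≈ 34.03 °C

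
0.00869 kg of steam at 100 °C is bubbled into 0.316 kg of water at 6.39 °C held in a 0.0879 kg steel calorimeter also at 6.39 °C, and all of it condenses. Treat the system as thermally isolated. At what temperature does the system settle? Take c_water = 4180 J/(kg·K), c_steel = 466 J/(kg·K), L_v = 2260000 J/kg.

T_f ≈ 22.9 °C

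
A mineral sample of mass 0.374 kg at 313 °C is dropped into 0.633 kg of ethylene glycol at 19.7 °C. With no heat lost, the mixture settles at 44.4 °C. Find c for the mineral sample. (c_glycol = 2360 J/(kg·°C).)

c ≈ 367 J/(kg·°C)

m_s c (T_s − T_f) = m_glycol c_glycol (T_f − T_0):
0.374·c·(313 − 44.4) = 0.633·2360·(44.4 − 19.7)
100.46 c = 36899  ⇒  c ≈ 367.3 J/(kg·°C)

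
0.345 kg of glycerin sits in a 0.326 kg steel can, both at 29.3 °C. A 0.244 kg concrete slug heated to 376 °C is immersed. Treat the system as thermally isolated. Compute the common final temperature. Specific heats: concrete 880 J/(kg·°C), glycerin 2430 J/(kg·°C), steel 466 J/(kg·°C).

Taking heat into each body as positive, Σ m c ΔT = 0:
0.244×880×(T − 376) + 0.345×2430×(T − 29.3) + 0.326×466×(T − 29.3) = 0
(214.72 + 838.35 + 151.92) T = 214.72×376 + 838.35×29.3 + 151.92×29.3
T ≈ 91.08 °C

T_f ≈ 91.1 °C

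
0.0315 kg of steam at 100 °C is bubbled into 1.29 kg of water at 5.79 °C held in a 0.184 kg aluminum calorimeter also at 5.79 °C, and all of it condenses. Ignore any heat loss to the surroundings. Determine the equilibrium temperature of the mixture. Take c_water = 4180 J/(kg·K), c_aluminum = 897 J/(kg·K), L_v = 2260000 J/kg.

T_f ≈ 20.5 °C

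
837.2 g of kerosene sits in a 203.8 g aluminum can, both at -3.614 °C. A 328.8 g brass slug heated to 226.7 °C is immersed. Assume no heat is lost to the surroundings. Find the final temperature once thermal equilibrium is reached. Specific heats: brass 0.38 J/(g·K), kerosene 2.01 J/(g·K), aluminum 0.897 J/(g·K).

T_f ≈ 10.8 °C

T_f is the heat-capacity-weighted average of the initial temperatures:
T_f = (124.94·226.7 + 1682.8·(-3.614) + 182.81·(-3.614)) / (124.94 + 1682.8 + 182.81)
    = 21583 / 1990.5 ≈ 10.84 °C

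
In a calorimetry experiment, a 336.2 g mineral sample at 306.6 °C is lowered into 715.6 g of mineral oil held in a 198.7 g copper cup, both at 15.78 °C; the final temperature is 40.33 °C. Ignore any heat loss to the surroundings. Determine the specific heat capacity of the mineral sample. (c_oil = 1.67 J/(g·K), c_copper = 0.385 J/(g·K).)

c ≈ 0.349 J/(g·K)

Let T be the final temperature. ΣQ_i = 0:
336.2·c·(40.33 − 306.6) + 715.6·1.67·(40.33 − 15.78) + 198.7·0.385·(40.33 − 15.78) = 0
-89520 c = -31217
c = -31217/-89520 ≈ 0.3487 J/(g·K)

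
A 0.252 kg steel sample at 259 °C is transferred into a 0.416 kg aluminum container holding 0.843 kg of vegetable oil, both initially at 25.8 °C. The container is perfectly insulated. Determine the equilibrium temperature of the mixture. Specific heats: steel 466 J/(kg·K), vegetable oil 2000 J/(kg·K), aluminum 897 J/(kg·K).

Heat gained plus heat lost sum to zero:
0.252*466*(T − 259) + 0.843*2000*(T − 25.8) + 0.416*897*(T − 25.8) = 0
(117.43 + 1686 + 373.15) T = 117.43*259 + 1686*25.8 + 373.15*25.8
T = 83541 / 2176.6 = 38.4 °C

T_f ≈ 38.4 °C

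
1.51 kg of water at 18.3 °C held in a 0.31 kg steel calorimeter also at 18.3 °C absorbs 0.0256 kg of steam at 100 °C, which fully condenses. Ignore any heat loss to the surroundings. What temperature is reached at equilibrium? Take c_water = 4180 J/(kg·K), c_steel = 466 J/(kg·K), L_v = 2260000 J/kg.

T_f ≈ 28.4 °C

Let T be the final temperature. ΣQ_i = 0:
condense steam: −0.0256·2260000 = −57856; condensed water 100 °C→T: 107.01(T − 100); original water: 6311.8(T − 18.3); cup: 144.46(T − 18.3)
6563.3 T = 57856 + 10701 + 118150 = 186706
T ≈ 28.45 °C (< 100 °C, so full condensation is consistent).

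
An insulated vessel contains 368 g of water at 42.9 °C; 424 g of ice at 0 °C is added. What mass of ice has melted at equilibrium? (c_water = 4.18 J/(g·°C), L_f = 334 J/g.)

m_melted ≈ 198 g

Cooling the water to 0 °C releases 368·4.18·42.9 = 65990 J.
To melt every bit of ice: 424·334 = 141616 J.
That's not enough to melt it all — equilibrium is at 0 °C with ice remaining.
m_melt = 65990 / L_f = 197.6 g.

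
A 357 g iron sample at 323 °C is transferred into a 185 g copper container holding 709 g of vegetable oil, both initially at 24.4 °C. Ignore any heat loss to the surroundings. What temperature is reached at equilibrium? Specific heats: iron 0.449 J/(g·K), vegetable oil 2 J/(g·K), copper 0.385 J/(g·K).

T_f = Σ m_i c_i T_i / Σ m_i c_i:
T_f = (160.29·323 + 1418·24.4 + 71.23·24.4) / (160.29 + 1418 + 71.23)
    = 88112 / 1649.5 ≈ 53.42 °C

T_f ≈ 53.4 °C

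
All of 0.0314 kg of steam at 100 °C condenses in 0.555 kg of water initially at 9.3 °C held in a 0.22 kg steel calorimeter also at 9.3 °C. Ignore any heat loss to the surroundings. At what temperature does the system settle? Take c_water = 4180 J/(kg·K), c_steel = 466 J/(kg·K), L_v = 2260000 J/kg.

T_f ≈ 41.8 °C

Energy balance with sensible and latent terms:
condense steam: −0.0314·2260000 = −70964
  condensed water 100 °C→T: 131.25(T − 100)
  original water: 2319.9(T − 9.3)
  steel cup: 0.22·466·(T − 9.3) = 102.52(T − 9.3)
2553.7 T = 70964 + 13125 + 22529 = 106618
T ≈ 41.75 °C (< 100 °C, so full condensation is consistent).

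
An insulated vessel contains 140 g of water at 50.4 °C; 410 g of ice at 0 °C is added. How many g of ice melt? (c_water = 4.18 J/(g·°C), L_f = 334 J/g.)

m_melted ≈ 88.3 g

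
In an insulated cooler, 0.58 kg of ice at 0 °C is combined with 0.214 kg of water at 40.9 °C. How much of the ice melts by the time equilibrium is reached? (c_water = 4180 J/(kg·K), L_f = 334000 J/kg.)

Cooling the water to 0 °C releases 0.214×4180×40.9 = 36586 J.
To melt every bit of ice: 0.58×334000 = 193720 J.
That's not enough to melt it all — equilibrium is at 0 °C with ice remaining.
m_melted×334000 = 36586  ⇒  m_melted ≈ 0.1095 kg.

m_melted ≈ 0.11 kg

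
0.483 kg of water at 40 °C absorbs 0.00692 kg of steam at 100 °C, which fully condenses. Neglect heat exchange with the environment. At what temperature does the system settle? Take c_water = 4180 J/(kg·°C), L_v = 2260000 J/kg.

Energy conservation, ΣQ = 0:
latent heat released on condensation: 0.00692·2260000 = 15639
  condensate cools 100→T: 0.00692·4180·(T − 100) = 28.93(T − 100)
  original water: 2018.9(T − 40)
2047.9 T = 15639 + 2892.6 + 80758 = 99289
T ≈ 48.48 °C, under the boiling point, so the assumption holds.

T_f ≈ 48.5 °C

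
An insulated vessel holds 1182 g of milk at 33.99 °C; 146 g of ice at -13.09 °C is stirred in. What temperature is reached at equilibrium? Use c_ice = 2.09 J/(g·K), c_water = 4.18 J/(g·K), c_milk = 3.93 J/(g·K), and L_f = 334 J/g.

Net heat exchanged in the isolated system is zero:
ice -13.09→0 °C: 146·2.09·13.09 = 3994.3
  melt ice: 146·334 = 48764
  warm the meltwater: 610.28 T
  milk cools: 1182·3.93·(T − 33.99) = 4645.3(T − 33.99)
5255.5 T = 157892 − 52758 = 105134
T ≈ 20.00 °C. Since T > 0 °C, the all-ice-melts assumption holds.

T_f ≈ 20.0 °C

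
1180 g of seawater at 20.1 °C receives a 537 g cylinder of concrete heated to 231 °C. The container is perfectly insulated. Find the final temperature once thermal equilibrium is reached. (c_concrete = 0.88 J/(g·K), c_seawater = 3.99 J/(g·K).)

Net heat exchanged in the isolated system is zero:
537·0.88·(T − 231) + 1180·3.99·(T − 20.1) = 0
472.56(T − 231) + 4708.2(T − 20.1) = 0
5180.8 T = 203796
T = 203796 / 5180.8 = 39.3 °C

T_f ≈ 39.3 °C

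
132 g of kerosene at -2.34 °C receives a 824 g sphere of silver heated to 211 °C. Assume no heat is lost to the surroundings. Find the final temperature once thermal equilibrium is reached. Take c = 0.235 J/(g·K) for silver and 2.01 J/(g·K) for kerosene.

T_f ≈ 87.7 °C

|Q_silver| = |Q_kerosene|:
824*0.235*(211 − T) = 132*2.01*(T − (-2.34))
193.64(211 − T) = 265.32(T − (-2.34))
458.96 T = 40237  ⇒  T ≈ 87.67 °C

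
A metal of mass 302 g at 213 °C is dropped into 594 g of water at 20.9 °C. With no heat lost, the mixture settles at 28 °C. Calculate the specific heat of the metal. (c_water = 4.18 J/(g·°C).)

Net heat exchanged in the isolated system is zero:
302×c×(28 − 213) + 594×4.18×(28 − 20.9) = 0
-55870 c = -17629
c = -17629/-55870 ≈ 0.3155 J/(g·°C)

c ≈ 0.316 J/(g·°C)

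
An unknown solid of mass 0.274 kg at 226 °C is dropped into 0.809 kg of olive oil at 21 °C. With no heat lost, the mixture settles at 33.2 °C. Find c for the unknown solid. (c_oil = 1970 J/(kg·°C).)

c ≈ 368 J/(kg·°C)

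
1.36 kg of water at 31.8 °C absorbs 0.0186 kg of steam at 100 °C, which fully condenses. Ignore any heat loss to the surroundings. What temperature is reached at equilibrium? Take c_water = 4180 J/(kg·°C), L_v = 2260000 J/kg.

Heat gained plus heat lost sum to zero:
steam→water at 100 °C releases m L_v = 0.0186·2260000 = 42036
  condensed water 100 °C→T: 77.75(T − 100)
  water warms: 1.36·4180·(T − 31.8) = 5684.8(T − 31.8)
5762.5 T = 42036 + 7774.8 + 180777 = 230587
T ≈ 40.01 °C, under the boiling point, so the assumption holds.

T_f ≈ 40.0 °C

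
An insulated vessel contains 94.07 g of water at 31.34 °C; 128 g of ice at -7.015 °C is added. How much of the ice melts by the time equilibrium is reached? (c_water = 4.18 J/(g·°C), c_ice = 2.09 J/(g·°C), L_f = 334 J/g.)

m_melted ≈ 31.3 g

Water can give up m c ΔT = 94.07·4.18·31.34 = 12323 J before reaching 0 °C.
Of that, 128·2.09·7.015 = 1876.7 J goes to bring the ice to 0 °C, leaving 10447 J.
Fully melting the ice requires m_ice L_f = 128·334 = 42752 J.
10447 J < 42752 J, so only part of the ice melts and the system sits at 0 °C.
Mass melted = 10447/334 ≈ 31.28 g.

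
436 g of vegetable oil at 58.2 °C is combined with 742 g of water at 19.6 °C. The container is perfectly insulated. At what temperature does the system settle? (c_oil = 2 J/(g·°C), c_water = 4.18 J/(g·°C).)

With ΣQ=0 the equilibrium temperature is the m·c-weighted mean:
T_f = (872×58.2 + 3101.6×19.6) / (872 + 3101.6)
    = 111541 / 3973.6 ≈ 28.07 °C

T_f ≈ 28.1 °C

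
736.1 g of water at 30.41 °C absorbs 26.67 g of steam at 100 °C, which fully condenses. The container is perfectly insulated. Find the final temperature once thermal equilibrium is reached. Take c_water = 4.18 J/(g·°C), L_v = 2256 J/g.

Heat gained plus heat lost sum to zero:
latent heat released on condensation: 26.67·2256 = 60168
  condensed water 100 °C→T: 111.48(T − 100)
  original water: 3076.9(T − 30.41)
3188.4 T = 60168 + 11148 + 93568 = 164884
T ≈ 51.71 °C, under the boiling point, so the assumption holds.

T_f ≈ 51.7 °C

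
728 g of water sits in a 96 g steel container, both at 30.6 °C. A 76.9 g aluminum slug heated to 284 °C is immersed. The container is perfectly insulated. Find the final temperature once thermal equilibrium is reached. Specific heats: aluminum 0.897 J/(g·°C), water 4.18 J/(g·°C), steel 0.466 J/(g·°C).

Energy conservation, ΣQ = 0:
76.9·0.897·(T − 284) + 728·4.18·(T − 30.6) + 96·0.466·(T − 30.6) = 0
68.98(T − 284) + 3043(T − 30.6) + 44.74(T − 30.6) = 0
3156.8 T = 114076
T = 114076/3156.8 ≈ 36.14 °C

T_f ≈ 36.1 °C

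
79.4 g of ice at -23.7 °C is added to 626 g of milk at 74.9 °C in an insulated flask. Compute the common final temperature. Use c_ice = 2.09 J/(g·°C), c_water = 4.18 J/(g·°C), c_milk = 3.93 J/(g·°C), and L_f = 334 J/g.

T_f ≈ 55.1 °C

Heat gained plus heat lost sum to zero:
ice -23.7→0 °C: 79.4·2.09·23.7 = 3932.9
  melt ice: 79.4·334 = 26520
  meltwater 0→T: 79.4·4.18·T = 331.89 T
  milk cools: 626·3.93·(T − 74.9) = 2460.2(T − 74.9)
2792.1 T = 184267 − 30453 = 153815
T ≈ 55.09 °C. Since T > 0 °C, the all-ice-melts assumption holds.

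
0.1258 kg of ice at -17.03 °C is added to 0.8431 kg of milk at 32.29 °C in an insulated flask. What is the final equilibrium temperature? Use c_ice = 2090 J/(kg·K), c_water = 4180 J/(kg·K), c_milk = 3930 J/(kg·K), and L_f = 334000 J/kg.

T_f ≈ 15.8 °C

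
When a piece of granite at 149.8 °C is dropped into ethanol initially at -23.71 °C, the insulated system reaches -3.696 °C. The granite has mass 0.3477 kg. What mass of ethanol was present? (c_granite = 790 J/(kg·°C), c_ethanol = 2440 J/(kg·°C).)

m ≈ 0.863 kg

Heat lost by the granite = heat gained by the ethanol:
0.3477×790×(149.8 − -3.696) = m×2440×(-3.696 − (-23.71))
48834 m = 42163  ⇒  m ≈ 0.8634 kg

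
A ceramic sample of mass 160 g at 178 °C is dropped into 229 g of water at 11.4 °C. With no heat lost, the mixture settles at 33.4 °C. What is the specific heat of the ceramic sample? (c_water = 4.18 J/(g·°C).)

c ≈ 0.91 J/(g·°C)

Heat lost by the ceramic sample = heat gained by the water:
160·c·(178 − 33.4) = 229·4.18·(33.4 − 11.4)
23136 c = 21059  ⇒  c ≈ 0.9102 J/(g·°C)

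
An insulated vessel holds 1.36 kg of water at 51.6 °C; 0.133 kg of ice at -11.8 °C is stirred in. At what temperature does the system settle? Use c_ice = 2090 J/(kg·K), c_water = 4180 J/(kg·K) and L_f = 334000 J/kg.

T_f ≈ 39.4 °C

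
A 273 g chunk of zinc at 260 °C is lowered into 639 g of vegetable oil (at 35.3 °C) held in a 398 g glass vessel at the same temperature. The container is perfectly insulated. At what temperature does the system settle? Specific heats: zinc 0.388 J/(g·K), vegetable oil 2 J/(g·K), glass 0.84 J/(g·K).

T_f ≈ 49.2 °C

Energy conservation, ΣQ = 0:
273·0.388·(T − 260) + 639·2·(T − 35.3) + 398·0.84·(T − 35.3) = 0
105.92(T − 260) + 1278(T − 35.3) + 334.32(T − 35.3) = 0
(105.92 + 1278 + 334.32) T = 105.92·260 + 1278·35.3 + 334.32·35.3
T = 84455/1718.2 ≈ 49.15 °C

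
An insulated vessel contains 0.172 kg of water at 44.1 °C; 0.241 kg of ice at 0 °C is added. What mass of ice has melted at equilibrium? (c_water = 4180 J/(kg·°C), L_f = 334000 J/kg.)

m_melted ≈ 0.0949 kg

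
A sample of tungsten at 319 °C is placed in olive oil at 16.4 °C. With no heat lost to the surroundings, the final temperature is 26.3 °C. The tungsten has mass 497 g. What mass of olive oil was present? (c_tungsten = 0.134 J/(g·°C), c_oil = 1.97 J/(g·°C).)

Net heat exchanged in the isolated system is zero:
497×0.134×(26.3 − 319) + m×1.97×(26.3 − 16.4) = 0
19.5 m = 19493
m = 19493/19.5 ≈ 999.5 g

m ≈ 999 g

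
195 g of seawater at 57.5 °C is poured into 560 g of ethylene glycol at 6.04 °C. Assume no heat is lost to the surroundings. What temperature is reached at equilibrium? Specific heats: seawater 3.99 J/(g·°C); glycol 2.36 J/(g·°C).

T_f ≈ 25.1 °C

T_f is the heat-capacity-weighted average of the initial temperatures:
T_f = (778.05*57.5 + 1321.6*6.04) / (778.05 + 1321.6)
    = 52720 / 2099.7 ≈ 25.11 °C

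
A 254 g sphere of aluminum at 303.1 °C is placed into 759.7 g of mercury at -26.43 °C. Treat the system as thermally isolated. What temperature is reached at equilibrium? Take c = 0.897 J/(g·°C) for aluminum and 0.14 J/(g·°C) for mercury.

Net heat exchanged in the isolated system is zero:
254×0.897×(T − 303.1) + 759.7×0.14×(T − (-26.43)) = 0
227.84(T − 303.1) + 106.36(T − (-26.43)) = 0
334.2 T = 66247
T = 66247/334.2 ≈ 198.23 °C

T_f ≈ 198.2 °C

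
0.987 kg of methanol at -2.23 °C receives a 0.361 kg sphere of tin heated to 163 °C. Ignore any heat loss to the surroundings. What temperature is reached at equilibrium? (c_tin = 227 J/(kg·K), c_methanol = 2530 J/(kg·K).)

T_f ≈ 3.0 °C

Set heat shed by the hot body equal to heat absorbed by the cold body:
0.361×227×(163 − T) = 0.987×2530×(T − (-2.23))
81.95(163 − T) = 2497.1(T − (-2.23))
2579.1 T = 7788.8  ⇒  T ≈ 3.02 °C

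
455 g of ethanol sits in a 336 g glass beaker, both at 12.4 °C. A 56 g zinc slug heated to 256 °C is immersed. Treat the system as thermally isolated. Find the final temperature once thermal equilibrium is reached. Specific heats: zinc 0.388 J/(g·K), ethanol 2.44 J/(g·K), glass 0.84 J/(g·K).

T_f = Σ m_i c_i T_i / Σ m_i c_i:
T_f = (21.73×256 + 1110.2×12.4 + 282.24×12.4) / (21.73 + 1110.2 + 282.24)
    = 22829 / 1414.2 ≈ 16.14 °C

T_f ≈ 16.1 °C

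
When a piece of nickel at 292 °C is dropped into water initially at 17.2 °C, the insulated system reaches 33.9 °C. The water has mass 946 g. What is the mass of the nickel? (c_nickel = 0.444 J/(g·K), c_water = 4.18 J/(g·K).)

Heat gained plus heat lost sum to zero:
m·0.444·(33.9 − 292) + 946·4.18·(33.9 − 17.2) = 0
-114.6 m = -66036
m = -66036/-114.6 ≈ 576.3 g

m ≈ 576 g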